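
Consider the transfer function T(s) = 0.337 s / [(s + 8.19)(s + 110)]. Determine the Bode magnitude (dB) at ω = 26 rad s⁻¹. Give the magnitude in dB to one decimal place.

-50.9 dB

|j26| = 26
|j26 + 8.19| = √(26² + 8.19²) = 27.26
|j26 + 110| = √(26² + 110²) = 113
|T(j26)| = 0.337 × 26 / (27.26 × 113) = 0.0028437
20 log₁₀(0.0028437) = -50.92 dB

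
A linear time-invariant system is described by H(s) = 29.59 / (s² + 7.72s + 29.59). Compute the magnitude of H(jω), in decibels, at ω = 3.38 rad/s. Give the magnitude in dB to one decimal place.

-0.6 dB

|(j3.38)² + 7.72(j3.38) + 29.59| = |18.166 + j26.094| = 31.79
|H(j3.38)| = 29.59 / 31.79 = 0.93068
20 log₁₀(0.93068) = -0.62 dB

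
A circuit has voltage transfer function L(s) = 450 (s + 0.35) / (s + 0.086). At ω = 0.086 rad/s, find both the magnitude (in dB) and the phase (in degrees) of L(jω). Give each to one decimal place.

|j0.086 + 0.35| = √(0.086² + 0.35²) = 0.3604
|j0.086 + 0.086| = √(0.086² + 0.086²) = 0.1216
|L(j0.086)| = 450 × 0.3604 / 0.1216 = 1333.5
20 log₁₀(1333.5) = 62.50 dB
∠(j0.086 + 0.35) = arctan(0.086/0.35) = 13.80°
∠(j0.086 + 0.086) = arctan(0.086/0.086) = 45.00°
∠L(j0.086) = 13.80° − 45.00° = -31.20°

|L| = 62.5 dB, ∠L = -31.2°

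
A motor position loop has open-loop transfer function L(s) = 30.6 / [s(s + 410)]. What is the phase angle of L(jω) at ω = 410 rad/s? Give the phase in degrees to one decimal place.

-135.0°

∠(j410 + 410) = arctan(410/410) = 45.00°
∠(j410) = 90.00°
∠L(j410) = − (45.00° + 90.00°) = -135.00°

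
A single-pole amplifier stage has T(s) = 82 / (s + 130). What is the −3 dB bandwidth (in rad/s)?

130 rad/s

For a single-pole low-pass, the −3 dB point is at the pole: ω = 130 rad/s.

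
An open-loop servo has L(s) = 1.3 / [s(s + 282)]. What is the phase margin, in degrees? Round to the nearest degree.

90°

Gain crossover: |L(jω)| = 1 at ω ≈ 0.00461 rad/s.
∠L(j0.00461) = −90° − arctan(0.00461/282) ≈ -90.00°
PM = 180° + (-90.00°) = 90.00°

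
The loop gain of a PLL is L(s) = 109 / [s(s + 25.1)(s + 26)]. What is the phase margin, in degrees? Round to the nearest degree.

Gain crossover: |L(jω)| = 1 at ω ≈ 0.167 rad/s.
∠L(j0.167) = −90° − arctan(0.167/25.1) − arctan(0.167/26) ≈ -90.75°
PM = 180° + (-90.75°) = 89.25°

89°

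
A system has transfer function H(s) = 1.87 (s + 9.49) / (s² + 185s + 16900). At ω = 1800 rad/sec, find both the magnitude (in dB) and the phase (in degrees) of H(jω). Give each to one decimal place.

|H| = -59.7 dB, ∠H = -84.4 deg

|j1800 + 9.49| = √(1800² + 9.49²) = 1800
|(j1800)² + 185(j1800) + 16900| = |-3.2231e+06 + j3.33e+05| = 3.24e+06
|H(j1800)| = 1.87 × 1800 / 3.24e+06 = 0.0010388
20 log₁₀(0.0010388) = -59.67 dB
∠(j1800 + 9.49) = arctan(1800/9.49) = 89.70°
∠[(j1800)² + 185(j1800) + 16900] = ∠[-3.2231e+06 + j3.33e+05] = 174.10°
∠H(j1800) = 89.70° − 174.10° = -84.40°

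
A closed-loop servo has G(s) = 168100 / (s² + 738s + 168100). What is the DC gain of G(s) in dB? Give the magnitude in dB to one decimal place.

G(0) = 168100 / 168100 = 1
20 log₁₀(1) = 0.00 dB

0.0 dB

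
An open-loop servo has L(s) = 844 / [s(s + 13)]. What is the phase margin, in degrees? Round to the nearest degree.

25°

Gain crossover: |L(jω)| = 1 at ω ≈ 27.6 rad/s.
∠L(j27.6) = −90° − arctan(27.6/13) ≈ -154.81°
PM = 180° + (-154.81°) = 25.19°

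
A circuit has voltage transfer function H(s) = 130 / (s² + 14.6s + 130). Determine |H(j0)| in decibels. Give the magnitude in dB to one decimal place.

0.0 dB

H(0) = 130 / 130 = 1
20 log₁₀(1) = 0.00 dB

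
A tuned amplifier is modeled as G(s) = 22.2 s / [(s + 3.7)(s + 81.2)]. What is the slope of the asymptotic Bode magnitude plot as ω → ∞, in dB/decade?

With 1 zero and 2 poles, the high-frequency asymptotic slope is 20 × (1 − 2) = -20 dB/decade.

-20 dB/decade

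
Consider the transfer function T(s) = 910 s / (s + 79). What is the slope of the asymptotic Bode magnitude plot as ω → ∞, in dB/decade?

With 1 zero and 1 pole, the high-frequency asymptotic slope is 20 × (1 − 1) = 0 dB/decade.

0 dB/decade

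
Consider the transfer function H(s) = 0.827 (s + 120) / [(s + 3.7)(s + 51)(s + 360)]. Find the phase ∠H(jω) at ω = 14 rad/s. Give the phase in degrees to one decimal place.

-86.1°

∠(j14 + 120) = arctan(14/120) = 6.65°
∠(j14 + 3.7) = arctan(14/3.7) = 75.20°
∠(j14 + 51) = arctan(14/51) = 15.35°
∠(j14 + 360) = arctan(14/360) = 2.23°
∠H(j14) = 6.65° − (75.20° + 15.35° + 2.23°) = -86.12°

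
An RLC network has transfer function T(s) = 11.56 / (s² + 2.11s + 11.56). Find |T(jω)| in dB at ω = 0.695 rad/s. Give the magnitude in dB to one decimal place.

|(j0.695)² + 2.11(j0.695) + 11.56| = |11.077 + j1.4664| = 11.17
|T(j0.695)| = 11.56 / 11.17 = 1.0346
20 log₁₀(1.0346) = 0.30 dB

0.3 dB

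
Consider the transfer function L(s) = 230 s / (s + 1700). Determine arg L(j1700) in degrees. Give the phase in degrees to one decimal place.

∠(j1700) = 90.00°
∠(j1700 + 1700) = arctan(1700/1700) = 45.00°
∠L(j1700) = 90.00° − 45.00° = 45.00°

45.0°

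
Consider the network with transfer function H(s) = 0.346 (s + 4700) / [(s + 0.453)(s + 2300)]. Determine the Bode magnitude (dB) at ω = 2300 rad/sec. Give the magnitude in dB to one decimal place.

-72.3 dB

|j2300 + 4700| = √(2300² + 4700²) = 5233
|j2300 + 0.453| = √(2300² + 0.453²) = 2300
|j2300 + 2300| = √(2300² + 2300²) = 3253
|H(j2300)| = 0.346 × 5233 / (2300 × 3253) = 0.000242
20 log₁₀(0.000242) = -72.32 dB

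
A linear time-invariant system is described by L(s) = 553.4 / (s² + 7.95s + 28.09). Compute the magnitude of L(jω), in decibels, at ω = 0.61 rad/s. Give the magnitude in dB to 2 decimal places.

|(j0.61)² + 7.95(j0.61) + 28.09| = |27.718 + j4.8495| = 28.14
|L(j0.61)| = 553.4 / 28.14 = 19.667
20 log₁₀(19.667) = 25.875 dB

25.87 dB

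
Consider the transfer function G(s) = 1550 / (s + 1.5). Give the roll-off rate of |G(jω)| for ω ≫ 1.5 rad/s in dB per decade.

-20 dB/decade

With 0 zeros and 1 pole, the high-frequency asymptotic slope is 20 × (0 − 1) = -20 dB/decade.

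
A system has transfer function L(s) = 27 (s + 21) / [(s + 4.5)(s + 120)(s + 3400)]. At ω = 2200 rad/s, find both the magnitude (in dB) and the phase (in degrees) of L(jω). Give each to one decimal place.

|L| = -110.4 dB, ∠L = -120.2 deg

|j2200 + 21| = √(2200² + 21²) = 2200
|j2200 + 4.5| = √(2200² + 4.5²) = 2200
|j2200 + 120| = √(2200² + 120²) = 2203
|j2200 + 3400| = √(2200² + 3400²) = 4050
|L(j2200)| = 27 × 2200 / (2200 × 2203 × 4050) = 3.0262e-06
20 log₁₀(3.0262e-06) = -110.38 dB
∠(j2200 + 21) = arctan(2200/21) = 89.45°
∠(j2200 + 4.5) = arctan(2200/4.5) = 89.88°
∠(j2200 + 120) = arctan(2200/120) = 86.88°
∠(j2200 + 3400) = arctan(2200/3400) = 32.91°
∠L(j2200) = 89.45° − (89.88° + 86.88° + 32.91°) = -120.21°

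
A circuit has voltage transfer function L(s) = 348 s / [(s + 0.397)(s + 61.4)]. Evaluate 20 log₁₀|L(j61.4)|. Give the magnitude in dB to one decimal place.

|j61.4| = 61.4
|j61.4 + 0.397| = √(61.4² + 0.397²) = 61.4
|j61.4 + 61.4| = √(61.4² + 61.4²) = 86.83
|L(j61.4)| = 348 × 61.4 / (61.4 × 86.83) = 4.0076
20 log₁₀(4.0076) = 12.06 dB

12.1 dB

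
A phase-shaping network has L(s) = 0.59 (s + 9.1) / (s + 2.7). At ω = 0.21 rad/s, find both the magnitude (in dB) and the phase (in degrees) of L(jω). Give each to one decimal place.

|L| = 5.9 dB, ∠L = -3.1 deg

|j0.21 + 9.1| = √(0.21² + 9.1²) = 9.102
|j0.21 + 2.7| = √(0.21² + 2.7²) = 2.708
|L(j0.21)| = 0.59 × 9.102 / 2.708 = 1.9831
20 log₁₀(1.9831) = 5.95 dB
∠(j0.21 + 9.1) = arctan(0.21/9.1) = 1.32°
∠(j0.21 + 2.7) = arctan(0.21/2.7) = 4.45°
∠L(j0.21) = 1.32° − 4.45° = -3.13°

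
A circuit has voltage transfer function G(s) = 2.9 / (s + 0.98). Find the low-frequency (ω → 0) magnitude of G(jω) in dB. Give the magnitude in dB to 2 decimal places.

G(0) = 2.9 / 0.98 = 2.9592
20 log₁₀(2.9592) = 9.423 dB

9.42 dB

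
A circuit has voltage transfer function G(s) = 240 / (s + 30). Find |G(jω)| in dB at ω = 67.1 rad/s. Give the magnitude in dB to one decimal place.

10.3 dB

|j67.1 + 30| = √(67.1² + 30²) = 73.5
|G(j67.1)| = 240 / 73.5 = 3.2653
20 log₁₀(3.2653) = 10.28 dB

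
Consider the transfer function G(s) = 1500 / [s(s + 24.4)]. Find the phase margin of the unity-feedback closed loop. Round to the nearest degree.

35°

Gain crossover: |G(jω)| = 1 at ω ≈ 35.1 rad/s.
∠G(j35.1) = −90° − arctan(35.1/24.4) ≈ -145.19°
PM = 180° + (-145.19°) = 34.81°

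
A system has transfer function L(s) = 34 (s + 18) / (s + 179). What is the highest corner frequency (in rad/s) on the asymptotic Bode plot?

Break frequencies occur at each pole and zero magnitude: 18 rad/s, 179 rad/s.
The highest is 179 rad/s.

179 rad/s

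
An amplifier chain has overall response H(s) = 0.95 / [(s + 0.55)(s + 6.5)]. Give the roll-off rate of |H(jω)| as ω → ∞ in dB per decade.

With 0 zeros and 2 poles, the high-frequency asymptotic slope is 20 × (0 − 2) = -40 dB/decade.

-40 dB/decade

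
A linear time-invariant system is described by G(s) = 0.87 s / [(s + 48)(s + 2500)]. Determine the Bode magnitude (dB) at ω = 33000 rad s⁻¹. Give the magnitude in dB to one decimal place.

-91.6 dB

|j33000| = 3.3e+04
|j33000 + 48| = √(33000² + 48²) = 3.3e+04
|j33000 + 2500| = √(33000² + 2500²) = 3.309e+04
|G(j33000)| = 0.87 × 3.3e+04 / (3.3e+04 × 3.309e+04) = 2.6288e-05
20 log₁₀(2.6288e-05) = -91.60 dB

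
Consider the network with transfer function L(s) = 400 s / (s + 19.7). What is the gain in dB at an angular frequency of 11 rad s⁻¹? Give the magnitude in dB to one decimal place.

|j11| = 11
|j11 + 19.7| = √(11² + 19.7²) = 22.56
|L(j11)| = 400 × 11 / 22.56 = 195.01
20 log₁₀(195.01) = 45.80 dB

45.8 dB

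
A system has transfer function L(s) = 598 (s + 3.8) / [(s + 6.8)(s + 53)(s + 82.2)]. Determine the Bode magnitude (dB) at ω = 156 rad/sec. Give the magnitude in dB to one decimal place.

|j156 + 3.8| = √(156² + 3.8²) = 156
|j156 + 6.8| = √(156² + 6.8²) = 156.1
|j156 + 53| = √(156² + 53²) = 164.8
|j156 + 82.2| = √(156² + 82.2²) = 176.3
|L(j156)| = 598 × 156 / (156.1 × 164.8 × 176.3) = 0.02057
20 log₁₀(0.02057) = -33.74 dB

-33.7 dB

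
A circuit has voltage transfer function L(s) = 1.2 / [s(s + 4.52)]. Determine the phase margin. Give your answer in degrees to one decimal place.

86.6°

Gain crossover: |L(jω)| = 1 at ω ≈ 0.265 rad/s.
∠L(j0.265) = −90° − arctan(0.265/4.52) ≈ -93.36°
PM = 180° + (-93.36°) = 86.64°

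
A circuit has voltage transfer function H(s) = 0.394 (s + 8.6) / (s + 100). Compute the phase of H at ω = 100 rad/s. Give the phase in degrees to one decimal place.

40.1°

∠(j100 + 8.6) = arctan(100/8.6) = 85.08°
∠(j100 + 100) = arctan(100/100) = 45.00°
∠H(j100) = 85.08° − 45.00° = 40.08°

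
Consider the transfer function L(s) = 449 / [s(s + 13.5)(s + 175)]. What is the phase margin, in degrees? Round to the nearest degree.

89°

Gain crossover: |L(jω)| = 1 at ω ≈ 0.19 rad/s.
∠L(j0.19) = −90° − arctan(0.19/13.5) − arctan(0.19/175) ≈ -90.87°
PM = 180° + (-90.87°) = 89.13°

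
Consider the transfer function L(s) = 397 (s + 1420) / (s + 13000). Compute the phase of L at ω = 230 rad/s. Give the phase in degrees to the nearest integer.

8 deg

∠(j230 + 1420) = arctan(230/1420) = 9.20°
∠(j230 + 13000) = arctan(230/13000) = 1.01°
∠L(j230) = 9.20° − 1.01° = 8.19°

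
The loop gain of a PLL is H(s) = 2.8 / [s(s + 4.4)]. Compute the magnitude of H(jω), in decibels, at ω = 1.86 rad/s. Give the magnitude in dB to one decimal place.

-10.0 dB

|j1.86 + 4.4| = √(1.86² + 4.4²) = 4.777
|j1.86| = 1.86
|H(j1.86)| = 2.8 / (4.777 × 1.86) = 0.31513
20 log₁₀(0.31513) = -10.03 dB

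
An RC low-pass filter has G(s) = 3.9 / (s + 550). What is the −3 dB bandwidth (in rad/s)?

550 rad/s

For a single-pole low-pass, the −3 dB point is at the pole: ω = 550 rad/s.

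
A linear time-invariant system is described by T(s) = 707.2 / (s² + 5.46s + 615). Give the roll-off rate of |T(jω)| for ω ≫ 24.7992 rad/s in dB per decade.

With 0 zeros and 2 poles, the high-frequency asymptotic slope is 20 × (0 − 2) = -40 dB/decade.

-40 dB/decade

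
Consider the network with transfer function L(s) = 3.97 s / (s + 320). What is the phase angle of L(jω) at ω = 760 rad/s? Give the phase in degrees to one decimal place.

∠(j760) = 90.00°
∠(j760 + 320) = arctan(760/320) = 67.17°
∠L(j760) = 90.00° − 67.17° = 22.83°

22.8°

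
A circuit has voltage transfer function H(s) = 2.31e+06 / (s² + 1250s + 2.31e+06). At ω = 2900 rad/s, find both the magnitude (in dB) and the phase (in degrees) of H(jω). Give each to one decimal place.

|(j2900)² + 1250(j2900) + 2.31e+06| = |-6.1e+06 + j3.625e+06| = 7.096e+06
|H(j2900)| = 2.31e+06 / 7.096e+06 = 0.32554
20 log₁₀(0.32554) = -9.75 dB
∠[(j2900)² + 1250(j2900) + 2.31e+06] = ∠[-6.1e+06 + j3.625e+06] = 149.28°
∠H(j2900) = −149.28° = -149.28°

|H| = -9.7 dB, ∠H = -149.3°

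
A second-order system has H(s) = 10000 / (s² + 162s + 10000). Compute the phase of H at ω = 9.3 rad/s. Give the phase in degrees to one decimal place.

∠[(j9.3)² + 162(j9.3) + 10000] = ∠[9913.5 + j1506.6] = 8.64°
∠H(j9.3) = −8.64° = -8.64°

-8.6°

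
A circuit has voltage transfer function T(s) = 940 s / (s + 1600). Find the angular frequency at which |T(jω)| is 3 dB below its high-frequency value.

1600 rad/sec

For a single-pole high-pass, the −3 dB point is at the pole: ω = 1600 rad/sec.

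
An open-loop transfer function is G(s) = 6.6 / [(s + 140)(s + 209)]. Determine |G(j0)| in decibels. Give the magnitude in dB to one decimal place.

G(0) = 6.6 / (140 × 209) = 0.00022556
20 log₁₀(0.00022556) = -72.93 dB

-72.9 dB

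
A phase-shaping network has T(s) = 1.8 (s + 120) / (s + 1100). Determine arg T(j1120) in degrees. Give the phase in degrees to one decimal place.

38.4°

∠(j1120 + 120) = arctan(1120/120) = 83.88°
∠(j1120 + 1100) = arctan(1120/1100) = 45.52°
∠T(j1120) = 83.88° − 45.52° = 38.37°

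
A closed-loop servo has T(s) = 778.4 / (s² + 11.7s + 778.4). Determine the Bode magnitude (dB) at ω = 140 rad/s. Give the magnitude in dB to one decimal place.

-27.7 dB

|(j140)² + 11.7(j140) + 778.4| = |-18822 + j1638| = 1.889e+04
|T(j140)| = 778.4 / 1.889e+04 = 0.041201
20 log₁₀(0.041201) = -27.70 dB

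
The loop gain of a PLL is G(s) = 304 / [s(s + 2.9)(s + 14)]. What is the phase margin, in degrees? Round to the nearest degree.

19°

Gain crossover: |G(jω)| = 1 at ω ≈ 4.13 rad/sec.
∠G(j4.13) = −90° − arctan(4.13/2.9) − arctan(4.13/14) ≈ -161.34°
PM = 180° + (-161.34°) = 18.66°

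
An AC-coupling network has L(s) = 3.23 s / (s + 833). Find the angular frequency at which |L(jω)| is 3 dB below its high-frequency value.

For a single-pole high-pass, the −3 dB point is at the pole: ω = 833 rad/s.

833 rad/s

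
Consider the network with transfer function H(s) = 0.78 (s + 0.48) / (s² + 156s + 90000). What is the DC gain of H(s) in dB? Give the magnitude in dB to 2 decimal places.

-107.62 dB

H(0) = 0.78 × 0.48 / 90000 = 4.16e-06
20 log₁₀(4.16e-06) = -107.618 dB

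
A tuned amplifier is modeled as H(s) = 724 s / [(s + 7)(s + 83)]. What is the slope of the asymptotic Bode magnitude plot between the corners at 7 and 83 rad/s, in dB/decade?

0 dB/decade

In this band the factors already past their corner are: 1 differentiator zero, pole at 7; net slope = 0 dB/decade.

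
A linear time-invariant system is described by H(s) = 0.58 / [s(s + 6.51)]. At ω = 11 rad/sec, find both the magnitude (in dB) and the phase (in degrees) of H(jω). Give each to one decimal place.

|j11 + 6.51| = √(11² + 6.51²) = 12.78
|j11| = 11
|H(j11)| = 0.58 / (12.78 × 11) = 0.0041251
20 log₁₀(0.0041251) = -47.69 dB
∠(j11 + 6.51) = arctan(11/6.51) = 59.38°
∠(j11) = 90.00°
∠H(j11) = − (59.38° + 90.00°) = -149.38°

|H| = -47.7 dB, ∠H = -149.4°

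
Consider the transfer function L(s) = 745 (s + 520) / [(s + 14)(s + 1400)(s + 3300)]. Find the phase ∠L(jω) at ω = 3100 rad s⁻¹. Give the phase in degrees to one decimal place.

∠(j3100 + 520) = arctan(3100/520) = 80.48°
∠(j3100 + 14) = arctan(3100/14) = 89.74°
∠(j3100 + 1400) = arctan(3100/1400) = 65.70°
∠(j3100 + 3300) = arctan(3100/3300) = 43.21°
∠L(j3100) = 80.48° − (89.74° + 65.70° + 43.21°) = -118.17°

-118.2°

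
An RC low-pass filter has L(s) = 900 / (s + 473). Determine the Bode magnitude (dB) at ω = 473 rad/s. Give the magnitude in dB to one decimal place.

2.6 dB

|j473 + 473| = √(473² + 473²) = 668.9
|L(j473)| = 900 / 668.9 = 1.3454
20 log₁₀(1.3454) = 2.58 dB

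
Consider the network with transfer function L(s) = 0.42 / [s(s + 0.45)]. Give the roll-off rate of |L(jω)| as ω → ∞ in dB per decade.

-40 dB/decade

With 0 zeros and 2 poles, the high-frequency asymptotic slope is 20 × (0 − 2) = -40 dB/decade.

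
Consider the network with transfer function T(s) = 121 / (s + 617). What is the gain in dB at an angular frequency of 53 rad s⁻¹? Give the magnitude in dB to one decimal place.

|j53 + 617| = √(53² + 617²) = 619.3
|T(j53)| = 121 / 619.3 = 0.19539
20 log₁₀(0.19539) = -14.18 dB

-14.2 dB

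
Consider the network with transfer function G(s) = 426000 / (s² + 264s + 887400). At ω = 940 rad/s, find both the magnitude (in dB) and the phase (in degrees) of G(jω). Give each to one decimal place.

|G| = 4.7 dB, ∠G = -89.1 deg

|(j940)² + 264(j940) + 887400| = |3800 + j2.4816e+05| = 2.482e+05
|G(j940)| = 426000 / 2.482e+05 = 1.7164
20 log₁₀(1.7164) = 4.69 dB
∠[(j940)² + 264(j940) + 887400] = ∠[3800 + j2.4816e+05] = 89.12°
∠G(j940) = −89.12° = -89.12°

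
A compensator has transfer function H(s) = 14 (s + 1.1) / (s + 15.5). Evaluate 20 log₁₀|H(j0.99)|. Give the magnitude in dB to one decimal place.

|j0.99 + 1.1| = √(0.99² + 1.1²) = 1.48
|j0.99 + 15.5| = √(0.99² + 15.5²) = 15.53
|H(j0.99)| = 14 × 1.48 / 15.53 = 1.334
20 log₁₀(1.334) = 2.50 dB

2.5 dB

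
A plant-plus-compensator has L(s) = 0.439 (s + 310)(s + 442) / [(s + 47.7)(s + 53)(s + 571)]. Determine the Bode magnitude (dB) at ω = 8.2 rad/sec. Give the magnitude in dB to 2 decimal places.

|j8.2 + 310| = √(8.2² + 310²) = 310.1
|j8.2 + 442| = √(8.2² + 442²) = 442.1
|j8.2 + 47.7| = √(8.2² + 47.7²) = 48.4
|j8.2 + 53| = √(8.2² + 53²) = 53.63
|j8.2 + 571| = √(8.2² + 571²) = 571.1
|L(j8.2)| = 0.439 × 310.1 × 442.1 / (48.4 × 53.63 × 571.1) = 0.040601
20 log₁₀(0.040601) = -27.829 dB

-27.83 dB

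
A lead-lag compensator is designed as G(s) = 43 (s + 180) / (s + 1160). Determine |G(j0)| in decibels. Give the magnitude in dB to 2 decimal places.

16.49 dB

G(0) = 43 × 180 / 1160 = 6.6724
20 log₁₀(6.6724) = 16.486 dB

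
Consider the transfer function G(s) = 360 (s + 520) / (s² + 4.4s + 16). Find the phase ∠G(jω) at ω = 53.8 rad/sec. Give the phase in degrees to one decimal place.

-169.4°

∠(j53.8 + 520) = arctan(53.8/520) = 5.91°
∠[(j53.8)² + 4.4(j53.8) + 16] = ∠[-2878.4 + j236.72] = 175.30°
∠G(j53.8) = 5.91° − 175.30° = -169.39°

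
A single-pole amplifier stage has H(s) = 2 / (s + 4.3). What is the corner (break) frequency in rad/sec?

4.3 rad/sec

The single real pole at s = −4.3 gives a corner at ω = 4.3 rad/sec.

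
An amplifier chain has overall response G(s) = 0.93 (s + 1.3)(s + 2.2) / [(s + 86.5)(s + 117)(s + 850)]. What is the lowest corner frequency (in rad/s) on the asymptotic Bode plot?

Break frequencies occur at each pole and zero magnitude: 1.3 rad/s, 2.2 rad/s, 86.5 rad/s, 117 rad/s, 850 rad/s.
The lowest is 1.3 rad/s.

1.3 rad/s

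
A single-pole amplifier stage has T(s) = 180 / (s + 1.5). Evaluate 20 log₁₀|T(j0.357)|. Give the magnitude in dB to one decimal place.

|j0.357 + 1.5| = √(0.357² + 1.5²) = 1.542
|T(j0.357)| = 180 / 1.542 = 116.74
20 log₁₀(116.74) = 41.34 dB

41.3 dB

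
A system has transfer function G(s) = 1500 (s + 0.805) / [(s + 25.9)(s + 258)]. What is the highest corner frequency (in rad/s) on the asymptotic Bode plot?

258 rad/s

Break frequencies occur at each pole and zero magnitude: 0.805 rad/s, 25.9 rad/s, 258 rad/s.
The highest is 258 rad/s.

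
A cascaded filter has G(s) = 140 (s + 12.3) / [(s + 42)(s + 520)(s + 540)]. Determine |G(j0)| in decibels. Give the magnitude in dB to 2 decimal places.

G(0) = 140 × 12.3 / (42 × 520 × 540) = 0.00014601
20 log₁₀(0.00014601) = -76.712 dB

-76.71 dB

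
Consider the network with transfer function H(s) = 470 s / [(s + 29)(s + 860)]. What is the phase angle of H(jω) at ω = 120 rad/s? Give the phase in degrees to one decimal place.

∠(j120) = 90.00°
∠(j120 + 29) = arctan(120/29) = 76.41°
∠(j120 + 860) = arctan(120/860) = 7.94°
∠H(j120) = 90.00° − (76.41° + 7.94°) = 5.64°

5.6°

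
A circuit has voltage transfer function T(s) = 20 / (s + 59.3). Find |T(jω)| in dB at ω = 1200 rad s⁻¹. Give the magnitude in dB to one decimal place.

-35.6 dB

|j1200 + 59.3| = √(1200² + 59.3²) = 1201
|T(j1200)| = 20 / 1201 = 0.016646
20 log₁₀(0.016646) = -35.57 dB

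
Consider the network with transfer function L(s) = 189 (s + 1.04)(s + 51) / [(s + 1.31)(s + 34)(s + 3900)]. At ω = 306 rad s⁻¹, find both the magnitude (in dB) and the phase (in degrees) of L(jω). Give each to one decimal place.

|j306 + 1.04| = √(306² + 1.04²) = 306
|j306 + 51| = √(306² + 51²) = 310.2
|j306 + 1.31| = √(306² + 1.31²) = 306
|j306 + 34| = √(306² + 34²) = 307.9
|j306 + 3900| = √(306² + 3900²) = 3912
|L(j306)| = 189 × 306 × 310.2 / (306 × 307.9 × 3912) = 0.04868
20 log₁₀(0.04868) = -26.25 dB
∠(j306 + 1.04) = arctan(306/1.04) = 89.81°
∠(j306 + 51) = arctan(306/51) = 80.54°
∠(j306 + 1.31) = arctan(306/1.31) = 89.75°
∠(j306 + 34) = arctan(306/34) = 83.66°
∠(j306 + 3900) = arctan(306/3900) = 4.49°
∠L(j306) = 89.81° + 80.54° − (89.75° + 83.66° + 4.49°) = -7.56°

|L| = -26.3 dB, ∠L = -7.6°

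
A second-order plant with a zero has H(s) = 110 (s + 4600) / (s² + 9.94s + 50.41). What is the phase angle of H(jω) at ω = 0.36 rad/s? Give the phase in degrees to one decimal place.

∠(j0.36 + 4600) = arctan(0.36/4600) = 0.00°
∠[(j0.36)² + 9.94(j0.36) + 50.41] = ∠[50.28 + j3.5784] = 4.07°
∠H(j0.36) = 0.00° − 4.07° = -4.07°

-4.1 deg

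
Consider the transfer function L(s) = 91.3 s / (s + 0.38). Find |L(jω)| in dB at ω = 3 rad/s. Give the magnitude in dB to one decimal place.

|j3| = 3
|j3 + 0.38| = √(3² + 0.38²) = 3.024
|L(j3)| = 91.3 × 3 / 3.024 = 90.576
20 log₁₀(90.576) = 39.14 dB

39.1 dB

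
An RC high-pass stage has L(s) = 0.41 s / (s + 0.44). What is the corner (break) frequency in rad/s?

0.44 rad/s

The single real pole at s = −0.44 gives a corner at ω = 0.44 rad/s.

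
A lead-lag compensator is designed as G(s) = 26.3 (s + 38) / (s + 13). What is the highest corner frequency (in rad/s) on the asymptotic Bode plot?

Break frequencies occur at each pole and zero magnitude: 13 rad/s, 38 rad/s.
The highest is 38 rad/s.

38 rad/s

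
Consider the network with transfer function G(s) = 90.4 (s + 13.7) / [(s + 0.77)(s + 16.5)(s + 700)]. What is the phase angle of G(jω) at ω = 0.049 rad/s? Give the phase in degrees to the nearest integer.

-4°

∠(j0.049 + 13.7) = arctan(0.049/13.7) = 0.20°
∠(j0.049 + 0.77) = arctan(0.049/0.77) = 3.64°
∠(j0.049 + 16.5) = arctan(0.049/16.5) = 0.17°
∠(j0.049 + 700) = arctan(0.049/700) = 0.00°
∠G(j0.049) = 0.20° − (3.64° + 0.17° + 0.00°) = -3.61°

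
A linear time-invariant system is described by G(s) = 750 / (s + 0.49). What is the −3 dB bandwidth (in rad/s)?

0.49 rad/s

For a single-pole low-pass, the −3 dB point is at the pole: ω = 0.49 rad/s.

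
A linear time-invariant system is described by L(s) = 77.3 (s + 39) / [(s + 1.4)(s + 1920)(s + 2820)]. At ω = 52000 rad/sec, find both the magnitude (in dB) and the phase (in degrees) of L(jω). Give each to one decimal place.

|L| = -150.9 dB, ∠L = -174.8°

|j52000 + 39| = √(52000² + 39²) = 5.2e+04
|j52000 + 1.4| = √(52000² + 1.4²) = 5.2e+04
|j52000 + 1920| = √(52000² + 1920²) = 5.204e+04
|j52000 + 2820| = √(52000² + 2820²) = 5.208e+04
|L(j52000)| = 77.3 × 5.2e+04 / (5.2e+04 × 5.204e+04 × 5.208e+04) = 2.8526e-08
20 log₁₀(2.8526e-08) = -150.90 dB
∠(j52000 + 39) = arctan(52000/39) = 89.96°
∠(j52000 + 1.4) = arctan(52000/1.4) = 90.00°
∠(j52000 + 1920) = arctan(52000/1920) = 87.89°
∠(j52000 + 2820) = arctan(52000/2820) = 86.90°
∠L(j52000) = 89.96° − (90.00° + 87.89° + 86.90°) = -174.82°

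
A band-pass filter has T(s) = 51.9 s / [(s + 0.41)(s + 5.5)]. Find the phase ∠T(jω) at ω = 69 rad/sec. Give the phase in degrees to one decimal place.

∠(j69) = 90.00°
∠(j69 + 0.41) = arctan(69/0.41) = 89.66°
∠(j69 + 5.5) = arctan(69/5.5) = 85.44°
∠T(j69) = 90.00° − (89.66° + 85.44°) = -85.10°

-85.1 deg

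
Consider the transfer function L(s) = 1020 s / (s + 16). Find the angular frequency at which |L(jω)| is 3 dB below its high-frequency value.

For a single-pole high-pass, the −3 dB point is at the pole: ω = 16 rad/s.

16 rad/s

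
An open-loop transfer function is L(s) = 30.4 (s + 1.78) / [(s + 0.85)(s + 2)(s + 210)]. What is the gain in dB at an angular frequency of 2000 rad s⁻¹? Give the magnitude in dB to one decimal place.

|j2000 + 1.78| = √(2000² + 1.78²) = 2000
|j2000 + 0.85| = √(2000² + 0.85²) = 2000
|j2000 + 2| = √(2000² + 2²) = 2000
|j2000 + 210| = √(2000² + 210²) = 2011
|L(j2000)| = 30.4 × 2000 / (2000 × 2000 × 2011) = 7.5584e-06
20 log₁₀(7.5584e-06) = -102.43 dB

-102.4 dB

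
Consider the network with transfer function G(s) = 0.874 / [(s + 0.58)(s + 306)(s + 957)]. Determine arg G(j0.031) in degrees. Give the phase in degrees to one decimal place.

-3.1°

∠(j0.031 + 0.58) = arctan(0.031/0.58) = 3.06°
∠(j0.031 + 306) = arctan(0.031/306) = 0.01°
∠(j0.031 + 957) = arctan(0.031/957) = 0.00°
∠G(j0.031) = − (3.06° + 0.01° + 0.00°) = -3.07°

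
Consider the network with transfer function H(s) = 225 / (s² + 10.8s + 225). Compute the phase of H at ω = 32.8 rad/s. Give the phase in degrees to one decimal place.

-157.4°

∠[(j32.8)² + 10.8(j32.8) + 225] = ∠[-850.84 + j354.24] = 157.40°
∠H(j32.8) = −157.40° = -157.40°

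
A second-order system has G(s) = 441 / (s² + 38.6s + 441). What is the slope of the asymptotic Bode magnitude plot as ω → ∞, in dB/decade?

-40 dB/decade

With 0 zeros and 2 poles, the high-frequency asymptotic slope is 20 × (0 − 2) = -40 dB/decade.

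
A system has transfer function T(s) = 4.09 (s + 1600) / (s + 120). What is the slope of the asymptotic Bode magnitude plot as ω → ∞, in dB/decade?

With 1 zero and 1 pole, the high-frequency asymptotic slope is 20 × (1 − 1) = 0 dB/decade.

0 dB/decade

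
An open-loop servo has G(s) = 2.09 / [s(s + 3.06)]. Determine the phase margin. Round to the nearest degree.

Gain crossover: |G(jω)| = 1 at ω ≈ 0.667 rad/s.
∠G(j0.667) = −90° − arctan(0.667/3.06) ≈ -102.30°
PM = 180° + (-102.30°) = 77.70°

78°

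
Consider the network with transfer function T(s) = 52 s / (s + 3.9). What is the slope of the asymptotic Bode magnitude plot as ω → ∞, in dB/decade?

0 dB/decade

With 1 zero and 1 pole, the high-frequency asymptotic slope is 20 × (1 − 1) = 0 dB/decade.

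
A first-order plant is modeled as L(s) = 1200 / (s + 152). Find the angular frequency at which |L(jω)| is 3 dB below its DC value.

152 rad/s

For a single-pole low-pass, the −3 dB point is at the pole: ω = 152 rad/s.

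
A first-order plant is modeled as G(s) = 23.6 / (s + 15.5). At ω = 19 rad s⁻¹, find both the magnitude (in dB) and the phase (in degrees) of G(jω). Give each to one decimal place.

|j19 + 15.5| = √(19² + 15.5²) = 24.52
|G(j19)| = 23.6 / 24.52 = 0.96246
20 log₁₀(0.96246) = -0.33 dB
∠(j19 + 15.5) = arctan(19/15.5) = 50.79°
∠G(j19) = −50.79° = -50.79°

|G| = -0.3 dB, ∠G = -50.8°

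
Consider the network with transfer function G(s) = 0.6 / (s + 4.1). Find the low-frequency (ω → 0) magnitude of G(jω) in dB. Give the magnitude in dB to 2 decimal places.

G(0) = 0.6 / 4.1 = 0.14634
20 log₁₀(0.14634) = -16.693 dB

-16.69 dB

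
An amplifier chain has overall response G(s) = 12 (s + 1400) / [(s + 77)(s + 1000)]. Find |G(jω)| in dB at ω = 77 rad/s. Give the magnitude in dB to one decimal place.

|j77 + 1400| = √(77² + 1400²) = 1402
|j77 + 77| = √(77² + 77²) = 108.9
|j77 + 1000| = √(77² + 1000²) = 1003
|G(j77)| = 12 × 1402 / (108.9 × 1003) = 0.15405
20 log₁₀(0.15405) = -16.25 dB

-16.2 dB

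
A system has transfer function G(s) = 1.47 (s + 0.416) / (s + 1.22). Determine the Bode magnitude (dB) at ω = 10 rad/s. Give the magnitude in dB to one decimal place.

3.3 dB

|j10 + 0.416| = √(10² + 0.416²) = 10.01
|j10 + 1.22| = √(10² + 1.22²) = 10.07
|G(j10)| = 1.47 × 10.01 / 10.07 = 1.4604
20 log₁₀(1.4604) = 3.29 dB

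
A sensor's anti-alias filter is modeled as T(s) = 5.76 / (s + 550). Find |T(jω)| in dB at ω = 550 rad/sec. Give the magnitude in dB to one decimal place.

-42.6 dB

|j550 + 550| = √(550² + 550²) = 777.8
|T(j550)| = 5.76 / 777.8 = 0.0074053
20 log₁₀(0.0074053) = -42.61 dB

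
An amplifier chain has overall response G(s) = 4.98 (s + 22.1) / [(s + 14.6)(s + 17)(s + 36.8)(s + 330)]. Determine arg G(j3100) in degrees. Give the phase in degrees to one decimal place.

∠(j3100 + 22.1) = arctan(3100/22.1) = 89.59°
∠(j3100 + 14.6) = arctan(3100/14.6) = 89.73°
∠(j3100 + 17) = arctan(3100/17) = 89.69°
∠(j3100 + 36.8) = arctan(3100/36.8) = 89.32°
∠(j3100 + 330) = arctan(3100/330) = 83.92°
∠G(j3100) = 89.59° − (89.73° + 89.69° + 89.32° + 83.92°) = -263.07°

-263.1 deg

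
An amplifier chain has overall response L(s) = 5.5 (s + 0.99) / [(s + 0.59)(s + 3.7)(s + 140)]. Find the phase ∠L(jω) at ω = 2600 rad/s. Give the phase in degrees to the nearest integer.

-177°

∠(j2600 + 0.99) = arctan(2600/0.99) = 89.98°
∠(j2600 + 0.59) = arctan(2600/0.59) = 89.99°
∠(j2600 + 3.7) = arctan(2600/3.7) = 89.92°
∠(j2600 + 140) = arctan(2600/140) = 86.92°
∠L(j2600) = 89.98° − (89.99° + 89.92° + 86.92°) = -176.85°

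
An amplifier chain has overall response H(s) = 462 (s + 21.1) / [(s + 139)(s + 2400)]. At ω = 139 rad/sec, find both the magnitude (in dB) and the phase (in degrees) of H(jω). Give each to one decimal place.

|H| = -17.2 dB, ∠H = 33.1°

|j139 + 21.1| = √(139² + 21.1²) = 140.6
|j139 + 139| = √(139² + 139²) = 196.6
|j139 + 2400| = √(139² + 2400²) = 2404
|H(j139)| = 462 × 140.6 / (196.6 × 2404) = 0.13745
20 log₁₀(0.13745) = -17.24 dB
∠(j139 + 21.1) = arctan(139/21.1) = 81.37°
∠(j139 + 139) = arctan(139/139) = 45.00°
∠(j139 + 2400) = arctan(139/2400) = 3.31°
∠H(j139) = 81.37° − (45.00° + 3.31°) = 33.05°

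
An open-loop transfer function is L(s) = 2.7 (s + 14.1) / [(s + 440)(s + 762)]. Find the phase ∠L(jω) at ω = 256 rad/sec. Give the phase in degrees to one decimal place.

38.1 deg

∠(j256 + 14.1) = arctan(256/14.1) = 86.85°
∠(j256 + 440) = arctan(256/440) = 30.19°
∠(j256 + 762) = arctan(256/762) = 18.57°
∠L(j256) = 86.85° − (30.19° + 18.57°) = 38.09°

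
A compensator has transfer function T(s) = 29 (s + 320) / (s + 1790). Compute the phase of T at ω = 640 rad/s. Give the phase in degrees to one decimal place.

∠(j640 + 320) = arctan(640/320) = 63.43°
∠(j640 + 1790) = arctan(640/1790) = 19.67°
∠T(j640) = 63.43° − 19.67° = 43.76°

43.8°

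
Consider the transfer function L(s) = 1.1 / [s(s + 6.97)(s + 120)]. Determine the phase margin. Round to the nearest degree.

90°

Gain crossover: |L(jω)| = 1 at ω ≈ 0.00132 rad s⁻¹.
∠L(j0.00132) = −90° − arctan(0.00132/6.97) − arctan(0.00132/120) ≈ -90.01°
PM = 180° + (-90.01°) = 89.99°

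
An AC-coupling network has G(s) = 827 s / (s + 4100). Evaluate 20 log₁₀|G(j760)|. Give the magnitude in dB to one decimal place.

|j760| = 760
|j760 + 4100| = √(760² + 4100²) = 4170
|G(j760)| = 827 × 760 / 4170 = 150.73
20 log₁₀(150.73) = 43.56 dB

43.6 dB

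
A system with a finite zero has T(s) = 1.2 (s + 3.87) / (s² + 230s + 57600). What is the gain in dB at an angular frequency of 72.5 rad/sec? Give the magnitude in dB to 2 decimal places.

-55.99 dB

|j72.5 + 3.87| = √(72.5² + 3.87²) = 72.6
|(j72.5)² + 230(j72.5) + 57600| = |52344 + j16675| = 5.494e+04
|T(j72.5)| = 1.2 × 72.6 / 5.494e+04 = 0.0015859
20 log₁₀(0.0015859) = -55.994 dB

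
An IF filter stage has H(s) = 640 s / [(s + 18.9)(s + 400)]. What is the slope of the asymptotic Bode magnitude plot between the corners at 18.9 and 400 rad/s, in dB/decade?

In this band the factors already past their corner are: 1 differentiator zero, pole at 18.9; net slope = 0 dB/decade.

0 dB/decade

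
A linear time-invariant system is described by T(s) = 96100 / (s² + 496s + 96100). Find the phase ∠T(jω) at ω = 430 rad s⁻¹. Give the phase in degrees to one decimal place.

∠[(j430)² + 496(j430) + 96100] = ∠[-88800 + j2.1328e+05] = 112.60°
∠T(j430) = −112.60° = -112.60°

-112.6°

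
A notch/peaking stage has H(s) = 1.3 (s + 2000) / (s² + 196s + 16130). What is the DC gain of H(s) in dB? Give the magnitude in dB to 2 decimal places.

H(0) = 1.3 × 2000 / 16130 = 0.16119
20 log₁₀(0.16119) = -15.853 dB

-15.85 dB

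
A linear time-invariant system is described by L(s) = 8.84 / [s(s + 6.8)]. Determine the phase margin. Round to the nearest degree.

79 deg

Gain crossover: |L(jω)| = 1 at ω ≈ 1.28 rad s⁻¹.
∠L(j1.28) = −90° − arctan(1.28/6.8) ≈ -100.64°
PM = 180° + (-100.64°) = 79.36°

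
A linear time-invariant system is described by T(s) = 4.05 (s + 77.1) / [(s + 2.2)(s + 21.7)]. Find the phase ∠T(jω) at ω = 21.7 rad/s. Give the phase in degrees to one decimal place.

∠(j21.7 + 77.1) = arctan(21.7/77.1) = 15.72°
∠(j21.7 + 2.2) = arctan(21.7/2.2) = 84.21°
∠(j21.7 + 21.7) = arctan(21.7/21.7) = 45.00°
∠T(j21.7) = 15.72° − (84.21° + 45.00°) = -113.49°

-113.5°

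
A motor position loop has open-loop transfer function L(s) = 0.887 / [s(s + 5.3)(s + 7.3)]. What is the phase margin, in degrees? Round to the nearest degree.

Gain crossover: |L(jω)| = 1 at ω ≈ 0.0229 rad/sec.
∠L(j0.0229) = −90° − arctan(0.0229/5.3) − arctan(0.0229/7.3) ≈ -90.43°
PM = 180° + (-90.43°) = 89.57°

90°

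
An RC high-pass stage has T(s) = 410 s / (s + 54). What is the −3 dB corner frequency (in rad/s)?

54 rad/s

For a single-pole high-pass, the −3 dB point is at the pole: ω = 54 rad/s.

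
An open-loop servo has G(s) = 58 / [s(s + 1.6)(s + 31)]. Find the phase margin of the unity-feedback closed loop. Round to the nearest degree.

Gain crossover: |G(jω)| = 1 at ω ≈ 0.993 rad/sec.
∠G(j0.993) = −90° − arctan(0.993/1.6) − arctan(0.993/31) ≈ -123.66°
PM = 180° + (-123.66°) = 56.34°

56 deg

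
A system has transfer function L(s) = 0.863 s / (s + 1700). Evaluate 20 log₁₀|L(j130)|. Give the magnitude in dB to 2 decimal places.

|j130| = 130
|j130 + 1700| = √(130² + 1700²) = 1705
|L(j130)| = 0.863 × 130 / 1705 = 0.065802
20 log₁₀(0.065802) = -23.635 dB

-23.64 dB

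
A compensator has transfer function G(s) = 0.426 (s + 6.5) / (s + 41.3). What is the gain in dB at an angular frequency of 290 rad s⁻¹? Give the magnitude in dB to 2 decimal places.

-7.50 dB

|j290 + 6.5| = √(290² + 6.5²) = 290.1
|j290 + 41.3| = √(290² + 41.3²) = 292.9
|G(j290)| = 0.426 × 290.1 / 292.9 = 0.42185
20 log₁₀(0.42185) = -7.497 dB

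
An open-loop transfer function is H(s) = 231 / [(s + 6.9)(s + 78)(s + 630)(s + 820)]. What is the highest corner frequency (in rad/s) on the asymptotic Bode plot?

820 rad/s

Break frequencies occur at each pole and zero magnitude: 6.9 rad/s, 78 rad/s, 630 rad/s, 820 rad/s.
The highest is 820 rad/s.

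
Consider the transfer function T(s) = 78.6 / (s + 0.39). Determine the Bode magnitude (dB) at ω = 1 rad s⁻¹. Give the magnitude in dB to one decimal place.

|j1 + 0.39| = √(1² + 0.39²) = 1.073
|T(j1)| = 78.6 / 1.073 = 73.228
20 log₁₀(73.228) = 37.29 dB

37.3 dB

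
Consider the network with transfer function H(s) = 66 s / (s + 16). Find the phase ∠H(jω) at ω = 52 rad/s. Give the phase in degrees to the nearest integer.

17°

∠(j52) = 90.00°
∠(j52 + 16) = arctan(52/16) = 72.90°
∠H(j52) = 90.00° − 72.90° = 17.10°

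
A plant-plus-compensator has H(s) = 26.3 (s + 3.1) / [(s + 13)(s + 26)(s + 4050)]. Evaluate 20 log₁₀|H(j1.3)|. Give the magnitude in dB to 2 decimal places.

-83.85 dB

|j1.3 + 3.1| = √(1.3² + 3.1²) = 3.362
|j1.3 + 13| = √(1.3² + 13²) = 13.06
|j1.3 + 26| = √(1.3² + 26²) = 26.03
|j1.3 + 4050| = √(1.3² + 4050²) = 4050
|H(j1.3)| = 26.3 × 3.362 / (13.06 × 26.03 × 4050) = 6.4183e-05
20 log₁₀(6.4183e-05) = -83.852 dB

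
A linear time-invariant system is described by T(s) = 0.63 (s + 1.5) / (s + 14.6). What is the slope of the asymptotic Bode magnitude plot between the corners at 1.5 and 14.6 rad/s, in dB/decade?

In this band the factors already past their corner are: zero at 1.5; net slope = 20 dB/decade.

20 dB/decade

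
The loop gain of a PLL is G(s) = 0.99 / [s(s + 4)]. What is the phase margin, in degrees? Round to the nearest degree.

86°

Gain crossover: |G(jω)| = 1 at ω ≈ 0.247 rad/s.
∠G(j0.247) = −90° − arctan(0.247/4) ≈ -93.53°
PM = 180° + (-93.53°) = 86.47°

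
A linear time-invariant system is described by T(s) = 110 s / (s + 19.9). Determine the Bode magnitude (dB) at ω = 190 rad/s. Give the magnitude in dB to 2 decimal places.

|j190| = 190
|j190 + 19.9| = √(190² + 19.9²) = 191
|T(j190)| = 110 × 190 / 191 = 109.4
20 log₁₀(109.4) = 40.780 dB

40.78 dB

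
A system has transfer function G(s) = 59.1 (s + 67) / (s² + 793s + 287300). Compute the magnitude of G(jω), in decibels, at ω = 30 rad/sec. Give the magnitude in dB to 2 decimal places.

|j30 + 67| = √(30² + 67²) = 73.41
|(j30)² + 793(j30) + 287300| = |2.864e+05 + j23790| = 2.874e+05
|G(j30)| = 59.1 × 73.41 / 2.874e+05 = 0.015096
20 log₁₀(0.015096) = -36.422 dB

-36.42 dB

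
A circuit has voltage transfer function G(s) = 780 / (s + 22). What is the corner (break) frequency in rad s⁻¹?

22 rad s⁻¹

The single real pole at s = −22 gives a corner at ω = 22 rad s⁻¹.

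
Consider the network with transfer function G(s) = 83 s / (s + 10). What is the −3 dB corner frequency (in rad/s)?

10 rad/s

For a single-pole high-pass, the −3 dB point is at the pole: ω = 10 rad/s.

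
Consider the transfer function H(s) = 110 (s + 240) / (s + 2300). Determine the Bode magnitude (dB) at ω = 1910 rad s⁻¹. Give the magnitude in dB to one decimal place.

|j1910 + 240| = √(1910² + 240²) = 1925
|j1910 + 2300| = √(1910² + 2300²) = 2990
|H(j1910)| = 110 × 1925 / 2990 = 70.828
20 log₁₀(70.828) = 37.00 dB

37.0 dB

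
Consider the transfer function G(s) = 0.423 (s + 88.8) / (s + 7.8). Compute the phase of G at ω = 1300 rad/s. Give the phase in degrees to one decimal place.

∠(j1300 + 88.8) = arctan(1300/88.8) = 86.09°
∠(j1300 + 7.8) = arctan(1300/7.8) = 89.66°
∠G(j1300) = 86.09° − 89.66° = -3.56°

-3.6°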